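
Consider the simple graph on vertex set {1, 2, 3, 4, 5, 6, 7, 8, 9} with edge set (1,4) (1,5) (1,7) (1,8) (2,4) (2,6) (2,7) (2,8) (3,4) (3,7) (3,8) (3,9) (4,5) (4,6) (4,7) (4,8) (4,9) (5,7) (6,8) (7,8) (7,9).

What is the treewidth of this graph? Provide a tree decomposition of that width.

Each bag holds 4 vertices, so the decomposition has width 3, which upper-bounds the treewidth. Conversely, {2, 4, 6, 8} is a clique of size 4, and the vertices of any clique must share a bag in every tree decomposition; so some bag has ≥ 4 vertices and tw(G) ≥ 3. Therefore the treewidth is 3.

Treewidth 3.
One optimal decomposition is:
Bags: B1 = {3, 4, 7, 8}  B2 = {2, 4, 7, 8}  B3 = {3, 4, 7, 9}  B4 = {2, 4, 6, 8}  B5 = {1, 4, 7, 8}  B6 = {1, 4, 5, 7}
Tree: B1–B2, B1–B3, B2–B4, B1–B5, B5–B6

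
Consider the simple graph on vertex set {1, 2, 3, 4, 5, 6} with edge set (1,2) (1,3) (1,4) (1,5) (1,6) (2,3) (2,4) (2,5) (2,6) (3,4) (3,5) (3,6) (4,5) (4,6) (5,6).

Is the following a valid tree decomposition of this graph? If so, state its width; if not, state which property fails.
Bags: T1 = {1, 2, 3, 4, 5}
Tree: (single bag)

A tree decomposition must satisfy three properties: every vertex lies in some bag; for every edge, both endpoints lie together in some bag; and for every vertex, the bags containing it form a connected subtree. Here vertex 6 appears in no bag, so the decomposition is invalid.

No — vertex 6 appears in no bag.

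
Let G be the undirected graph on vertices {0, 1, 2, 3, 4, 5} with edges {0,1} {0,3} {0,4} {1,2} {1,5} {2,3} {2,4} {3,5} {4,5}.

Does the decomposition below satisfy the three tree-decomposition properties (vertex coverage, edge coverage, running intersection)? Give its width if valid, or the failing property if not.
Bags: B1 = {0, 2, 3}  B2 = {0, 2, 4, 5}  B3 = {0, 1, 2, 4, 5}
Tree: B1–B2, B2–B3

No — edge (5,3) lies in no bag.

A tree decomposition must satisfy three properties: every vertex lies in some bag; for every edge, both endpoints lie together in some bag; and for every vertex, the bags containing it form a connected subtree. Here edge (5,3) lies in no bag, so the decomposition is invalid.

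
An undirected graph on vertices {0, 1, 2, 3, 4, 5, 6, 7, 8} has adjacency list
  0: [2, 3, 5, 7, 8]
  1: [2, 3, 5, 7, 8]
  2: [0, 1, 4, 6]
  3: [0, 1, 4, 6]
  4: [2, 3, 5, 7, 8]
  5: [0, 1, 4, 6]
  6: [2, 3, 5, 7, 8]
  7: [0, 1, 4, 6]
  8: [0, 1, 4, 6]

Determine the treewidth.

A width-4 tree decomposition is:
Bags: B1 = {0, 1, 4, 5, 6}  B2 = {0, 1, 4, 6, 8}  B3 = {0, 1, 3, 4, 6}  B4 = {0, 1, 4, 6, 7}  B5 = {0, 1, 2, 4, 6}
Tree: B1–B2, B2–B3, B3–B4, B4–B5
Each bag holds 5 vertices, so the decomposition has width 4, which upper-bounds the treewidth. For the lower bound: the 5 vertex sets {1,5}, {6,8}, {0,3}, {4}, {7} are disjoint, each induces a connected subgraph, and every pair is joined by at least one edge of G. Contracting each set to a single vertex therefore yields K_{5} as a minor, and since treewidth is minor-monotone, tw(G) ≥ tw(K_{5}) = 4. The upper and lower bounds meet at 4, so that is the treewidth.

4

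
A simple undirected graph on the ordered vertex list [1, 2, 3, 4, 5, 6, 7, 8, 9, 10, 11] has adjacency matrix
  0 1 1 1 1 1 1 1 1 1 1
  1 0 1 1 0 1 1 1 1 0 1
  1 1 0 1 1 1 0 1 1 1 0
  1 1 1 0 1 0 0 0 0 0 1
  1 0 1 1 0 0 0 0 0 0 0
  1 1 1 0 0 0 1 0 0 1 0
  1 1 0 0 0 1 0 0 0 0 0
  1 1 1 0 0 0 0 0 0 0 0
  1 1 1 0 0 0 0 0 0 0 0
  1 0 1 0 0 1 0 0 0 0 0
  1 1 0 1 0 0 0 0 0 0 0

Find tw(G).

3

A width-3 tree decomposition is:
Bags: B1 = {1, 2, 3, 6}  B2 = {1, 2, 3, 4}  B3 = {1, 3, 6, 10}  B4 = {1, 2, 4, 11}  B5 = {1, 2, 3, 8}  B6 = {1, 3, 4, 5}  B7 = {1, 2, 6, 7}  B8 = {1, 2, 3, 9}
Tree: B1–B2, B1–B3, B2–B4, B1–B5, B2–B6, B1–B7, B2–B8
Each bag holds 4 vertices, so the decomposition has width 3, which upper-bounds the treewidth. On the other hand G contains the 4-clique {1, 2, 4, 11}. A clique must lie in a single bag of any decomposition, so no decomposition can have width below 3. Hence tw(G) = 3 exactly.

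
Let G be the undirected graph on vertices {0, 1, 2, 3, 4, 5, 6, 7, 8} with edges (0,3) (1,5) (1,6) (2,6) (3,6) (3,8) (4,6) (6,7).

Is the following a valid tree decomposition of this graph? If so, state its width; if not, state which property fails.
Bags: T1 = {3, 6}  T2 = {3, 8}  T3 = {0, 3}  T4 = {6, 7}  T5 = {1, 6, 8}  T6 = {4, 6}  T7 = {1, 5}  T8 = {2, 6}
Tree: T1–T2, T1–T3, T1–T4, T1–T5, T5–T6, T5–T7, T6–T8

A tree decomposition must satisfy three properties: every vertex lies in some bag; for every edge, both endpoints lie together in some bag; and for every vertex, the bags containing it form a connected subtree. Here bags containing vertex 8 are not connected in the tree, so the decomposition is invalid.

No — bags containing vertex 8 are not connected in the tree.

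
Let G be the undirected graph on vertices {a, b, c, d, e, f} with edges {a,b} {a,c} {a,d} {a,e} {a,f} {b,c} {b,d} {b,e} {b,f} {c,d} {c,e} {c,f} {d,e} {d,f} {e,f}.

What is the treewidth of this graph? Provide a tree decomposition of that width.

With just one bag of size 6, the width is 6 − 1 = 5, so tw(G) ≤ 5. Conversely, {a, b, c, d, e, f} is a clique of size 6, and the vertices of any clique must share a bag in every tree decomposition; so some bag has ≥ 6 vertices and tw(G) ≥ 5. Therefore the treewidth is 5.

Treewidth 5.
One such decomposition:
Bags: B1 = {a, b, c, d, e, f}
Tree: (single bag)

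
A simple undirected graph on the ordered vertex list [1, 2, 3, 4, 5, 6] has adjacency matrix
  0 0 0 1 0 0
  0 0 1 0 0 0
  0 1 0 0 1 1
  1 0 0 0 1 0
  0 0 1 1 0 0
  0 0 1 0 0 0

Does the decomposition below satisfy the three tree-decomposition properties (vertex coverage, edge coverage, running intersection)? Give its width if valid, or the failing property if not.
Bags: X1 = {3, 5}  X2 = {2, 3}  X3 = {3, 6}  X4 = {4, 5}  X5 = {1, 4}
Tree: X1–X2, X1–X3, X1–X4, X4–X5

Yes; width 1.

Every vertex of G appears in some bag (union = {1, 2, 3, 4, 5, 6}); every edge is covered by a bag; and for each vertex v the set of bags containing v is connected in the bag tree. The decomposition is therefore valid. The largest bag has 2 vertices, so the width is 1.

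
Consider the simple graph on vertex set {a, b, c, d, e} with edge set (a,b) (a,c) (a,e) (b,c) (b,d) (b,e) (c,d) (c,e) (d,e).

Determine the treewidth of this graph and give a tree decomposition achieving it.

Treewidth 3.
Bags: B1 = {a, b, c, e}  B2 = {b, c, d, e}
Tree: B1–B2

Every bag has size at most 4, so the width is 4 − 1 = 3 and tw(G) ≤ 3. Conversely, {b, c, d, e} is a clique of size 4, and the vertices of any clique must share a bag in every tree decomposition; so some bag has ≥ 4 vertices and tw(G) ≥ 3. Combining the bounds, tw(G) = 3.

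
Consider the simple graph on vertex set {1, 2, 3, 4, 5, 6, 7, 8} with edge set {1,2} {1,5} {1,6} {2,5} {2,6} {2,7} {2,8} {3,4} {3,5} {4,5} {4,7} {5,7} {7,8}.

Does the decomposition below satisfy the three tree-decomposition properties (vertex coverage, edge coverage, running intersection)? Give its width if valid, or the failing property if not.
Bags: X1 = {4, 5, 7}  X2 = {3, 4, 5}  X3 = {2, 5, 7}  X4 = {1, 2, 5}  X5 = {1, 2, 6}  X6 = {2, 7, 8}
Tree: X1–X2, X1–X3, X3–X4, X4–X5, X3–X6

Vertex coverage: the bags together contain {1, 2, 3, 4, 5, 6, 7, 8}, the full vertex set. Edge coverage: each edge of G has both endpoints in at least one bag. Running intersection: for every vertex, the bags containing it form a connected subtree. All three properties hold, so this is a valid tree decomposition of width max|bag| − 1 = 2, and hence tw(G) ≤ 2.

Yes; width 2.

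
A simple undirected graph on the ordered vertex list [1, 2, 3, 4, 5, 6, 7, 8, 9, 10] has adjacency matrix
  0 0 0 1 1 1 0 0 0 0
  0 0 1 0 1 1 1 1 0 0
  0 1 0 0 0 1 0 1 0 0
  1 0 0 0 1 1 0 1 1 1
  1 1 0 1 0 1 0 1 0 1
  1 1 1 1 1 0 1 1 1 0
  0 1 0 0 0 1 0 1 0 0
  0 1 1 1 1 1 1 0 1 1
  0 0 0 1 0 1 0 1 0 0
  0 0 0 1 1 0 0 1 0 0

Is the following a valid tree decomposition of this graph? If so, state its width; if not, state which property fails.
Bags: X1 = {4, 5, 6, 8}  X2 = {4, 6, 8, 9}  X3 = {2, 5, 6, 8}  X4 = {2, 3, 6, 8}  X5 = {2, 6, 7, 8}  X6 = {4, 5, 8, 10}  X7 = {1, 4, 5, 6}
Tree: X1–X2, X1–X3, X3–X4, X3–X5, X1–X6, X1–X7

Yes; width 3.

Every vertex of G appears in some bag (union = {1, 2, 3, 4, 5, 6, 7, 8, 9, 10}); every edge is covered by a bag; and for each vertex v the set of bags containing v is connected in the bag tree. The decomposition is therefore valid. The largest bag has 4 vertices, so the width is 3.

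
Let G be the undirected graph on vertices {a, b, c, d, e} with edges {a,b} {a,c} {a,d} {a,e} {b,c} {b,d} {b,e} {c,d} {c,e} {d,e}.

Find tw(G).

4

A width-4 tree decomposition is:
Bags: B1 = {a, b, c, d, e}
Tree: (single bag)
With just one bag of size 5, the width is 5 − 1 = 4, so tw(G) ≤ 4. On the other hand G contains the 5-clique {a, b, c, d, e}. A clique must lie in a single bag of any decomposition, so no decomposition can have width below 4. Therefore the treewidth is 4.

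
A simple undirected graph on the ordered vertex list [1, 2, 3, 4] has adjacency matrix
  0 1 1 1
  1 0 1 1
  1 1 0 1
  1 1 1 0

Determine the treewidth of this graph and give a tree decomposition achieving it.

With just one bag of size 4, the width is 4 − 1 = 3, so tw(G) ≤ 3. On the other hand G contains the 4-clique {1, 2, 3, 4}. A clique must lie in a single bag of any decomposition, so no decomposition can have width below 3. Hence tw(G) = 3 exactly.

Treewidth 3.
One such decomposition:
Bags: B1 = {1, 2, 3, 4}
Tree: (single bag)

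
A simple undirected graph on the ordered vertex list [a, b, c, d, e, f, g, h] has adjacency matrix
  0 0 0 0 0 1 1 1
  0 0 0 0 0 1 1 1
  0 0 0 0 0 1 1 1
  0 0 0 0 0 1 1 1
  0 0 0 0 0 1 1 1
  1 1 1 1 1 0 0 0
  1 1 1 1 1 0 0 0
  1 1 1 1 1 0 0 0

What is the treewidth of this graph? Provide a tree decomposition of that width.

Treewidth 3.
One optimal decomposition is:
Bags: B1 = {b, f, g, h}  B2 = {c, f, g, h}  B3 = {e, f, g, h}  B4 = {d, f, g, h}  B5 = {a, f, g, h}
Tree: B1–B2, B2–B3, B3–B4, B4–B5

Every bag has size at most 4, so the width is 4 − 1 = 3 and tw(G) ≤ 3. For the lower bound: the 4 vertex sets {b,h}, {c,g}, {f}, {e} are disjoint, each induces a connected subgraph, and every pair is joined by at least one edge of G. Contracting each set to a single vertex therefore yields K_{4} as a minor, and since treewidth is minor-monotone, tw(G) ≥ tw(K_{4}) = 3. Therefore the treewidth is 3.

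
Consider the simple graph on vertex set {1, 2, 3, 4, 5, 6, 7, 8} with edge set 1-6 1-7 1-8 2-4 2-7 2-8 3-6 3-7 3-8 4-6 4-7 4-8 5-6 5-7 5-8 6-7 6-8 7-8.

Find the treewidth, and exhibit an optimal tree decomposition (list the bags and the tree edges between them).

The largest bag has 4 vertices, giving width 3; this decomposition certifies tw(G) ≤ 3. Conversely, {2, 4, 7, 8} is a clique of size 4, and the vertices of any clique must share a bag in every tree decomposition; so some bag has ≥ 4 vertices and tw(G) ≥ 3. Hence tw(G) = 3 exactly.

Treewidth 3.
One optimal decomposition is:
Bags: B1 = {1, 6, 7, 8}  B2 = {4, 6, 7, 8}  B3 = {2, 4, 7, 8}  B4 = {5, 6, 7, 8}  B5 = {3, 6, 7, 8}
Tree: B1–B2, B2–B3, B2–B4, B2–B5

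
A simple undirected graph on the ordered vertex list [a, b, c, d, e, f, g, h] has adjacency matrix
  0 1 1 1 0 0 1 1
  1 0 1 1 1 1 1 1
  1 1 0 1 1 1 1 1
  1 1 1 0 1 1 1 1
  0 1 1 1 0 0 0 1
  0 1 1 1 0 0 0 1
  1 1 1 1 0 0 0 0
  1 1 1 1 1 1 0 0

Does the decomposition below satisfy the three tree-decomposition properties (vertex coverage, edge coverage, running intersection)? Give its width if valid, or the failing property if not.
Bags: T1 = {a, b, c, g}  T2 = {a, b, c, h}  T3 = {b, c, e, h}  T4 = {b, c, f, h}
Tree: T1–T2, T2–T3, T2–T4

A tree decomposition must satisfy three properties: every vertex lies in some bag; for every edge, both endpoints lie together in some bag; and for every vertex, the bags containing it form a connected subtree. Here vertex d appears in no bag, so the decomposition is invalid.

No — vertex d appears in no bag.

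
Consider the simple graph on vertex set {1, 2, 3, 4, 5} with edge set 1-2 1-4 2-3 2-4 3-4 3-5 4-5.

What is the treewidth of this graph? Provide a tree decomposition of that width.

Every bag has size at most 3, so the width is 3 − 1 = 2 and tw(G) ≤ 2. For the lower bound, the 3 vertices {1, 2, 4} are pairwise adjacent, and any tree decomposition puts a clique entirely inside one bag — forcing width ≥ 2. Hence tw(G) = 2 exactly.

Treewidth 2.
One such decomposition:
Bags: B1 = {2, 3, 4}  B2 = {3, 4, 5}  B3 = {1, 2, 4}
Tree: B1–B2, B1–B3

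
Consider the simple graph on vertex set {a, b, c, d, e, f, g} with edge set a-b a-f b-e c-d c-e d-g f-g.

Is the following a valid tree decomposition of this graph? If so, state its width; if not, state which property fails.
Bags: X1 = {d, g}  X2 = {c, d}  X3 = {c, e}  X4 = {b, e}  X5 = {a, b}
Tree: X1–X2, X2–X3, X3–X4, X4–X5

No — vertex f appears in no bag.

A tree decomposition must satisfy three properties: every vertex lies in some bag; for every edge, both endpoints lie together in some bag; and for every vertex, the bags containing it form a connected subtree. Here vertex f appears in no bag, so the decomposition is invalid.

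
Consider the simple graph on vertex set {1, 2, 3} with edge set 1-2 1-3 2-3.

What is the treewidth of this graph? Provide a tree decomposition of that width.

Treewidth 2.
One optimal decomposition is:
Bags: B1 = {1, 2, 3}
Tree: (single bag)

A single bag containing all 3 vertices is trivially a valid decomposition of width 2. On the other hand G contains the 3-clique {1, 2, 3}. A clique must lie in a single bag of any decomposition, so no decomposition can have width below 2. Therefore the treewidth is 2.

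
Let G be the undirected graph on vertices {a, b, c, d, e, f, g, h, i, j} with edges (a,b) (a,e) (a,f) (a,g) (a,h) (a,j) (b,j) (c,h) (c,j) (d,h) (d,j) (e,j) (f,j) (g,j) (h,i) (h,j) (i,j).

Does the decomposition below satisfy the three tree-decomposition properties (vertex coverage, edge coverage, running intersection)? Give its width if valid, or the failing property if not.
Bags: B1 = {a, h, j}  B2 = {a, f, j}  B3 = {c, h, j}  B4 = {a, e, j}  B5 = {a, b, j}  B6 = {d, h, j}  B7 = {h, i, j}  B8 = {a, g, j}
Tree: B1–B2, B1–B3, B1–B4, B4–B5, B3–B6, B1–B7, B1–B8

Checking the three conditions: (i) the bags cover all of {a, b, c, d, e, f, g, h, i, j}; (ii) for each edge, some bag contains both endpoints; (iii) the bags containing any fixed vertex form a subtree. All hold, so the decomposition is valid with width 3 − 1 = 2.

Yes; width 2.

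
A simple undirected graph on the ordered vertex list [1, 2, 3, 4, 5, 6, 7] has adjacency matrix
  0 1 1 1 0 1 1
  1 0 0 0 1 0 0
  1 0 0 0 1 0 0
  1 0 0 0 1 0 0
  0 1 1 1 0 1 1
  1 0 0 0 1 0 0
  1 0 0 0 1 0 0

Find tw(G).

2

A width-2 tree decomposition is:
Bags: B1 = {1, 3, 5}  B2 = {1, 4, 5}  B3 = {1, 2, 5}  B4 = {1, 5, 6}  B5 = {1, 5, 7}
Tree: B1–B2, B2–B3, B3–B4, B4–B5
Each bag holds 3 vertices, so the decomposition has width 2, which upper-bounds the treewidth. The edges 1–3–5–4–1 form a cycle, so G is not a tree and its treewidth is at least 2. Therefore the treewidth is 2.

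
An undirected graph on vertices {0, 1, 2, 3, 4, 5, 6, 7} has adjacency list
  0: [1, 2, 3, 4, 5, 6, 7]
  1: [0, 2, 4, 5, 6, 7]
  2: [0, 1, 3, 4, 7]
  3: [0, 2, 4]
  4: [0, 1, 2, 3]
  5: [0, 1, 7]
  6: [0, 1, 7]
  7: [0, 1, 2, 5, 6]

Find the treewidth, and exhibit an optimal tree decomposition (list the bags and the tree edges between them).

Treewidth 3.
One such decomposition:
Bags: B1 = {0, 1, 2, 7}  B2 = {0, 1, 2, 4}  B3 = {0, 1, 6, 7}  B4 = {0, 1, 5, 7}  B5 = {0, 2, 3, 4}
Tree: B1–B2, B1–B3, B3–B4, B2–B5

Every bag has size at most 4, so the width is 4 − 1 = 3 and tw(G) ≤ 3. Conversely, {0, 1, 2, 4} is a clique of size 4, and the vertices of any clique must share a bag in every tree decomposition; so some bag has ≥ 4 vertices and tw(G) ≥ 3. Hence tw(G) = 3 exactly.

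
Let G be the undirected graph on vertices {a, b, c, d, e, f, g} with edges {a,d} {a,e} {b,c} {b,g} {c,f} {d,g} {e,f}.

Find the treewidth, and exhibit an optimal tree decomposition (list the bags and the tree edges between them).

Each bag holds 3 vertices, so the decomposition has width 2, which upper-bounds the treewidth. The edges g–b–c–f–e–a–d–g form a cycle, so G is not a tree and its treewidth is at least 2. Therefore the treewidth is 2.

Treewidth 2.
One optimal decomposition is:
Bags: B1 = {b, c, g}  B2 = {c, f, g}  B3 = {e, f, g}  B4 = {a, e, g}  B5 = {a, d, g}
Tree: B1–B2, B2–B3, B3–B4, B4–B5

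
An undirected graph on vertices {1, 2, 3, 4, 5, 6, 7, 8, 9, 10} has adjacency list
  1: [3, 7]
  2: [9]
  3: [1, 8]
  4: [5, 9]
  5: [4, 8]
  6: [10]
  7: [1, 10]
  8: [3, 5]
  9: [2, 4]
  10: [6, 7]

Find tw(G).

A width-1 tree decomposition is:
Bags: B1 = {2, 9}  B2 = {4, 9}  B3 = {4, 5}  B4 = {5, 8}  B5 = {3, 8}  B6 = {1, 3}  B7 = {1, 7}  B8 = {7, 10}  B9 = {6, 10}
Tree: B1–B2, B2–B3, B3–B4, B4–B5, B5–B6, B6–B7, B7–B8, B8–B9
Every bag has size at most 2, so the width is 2 − 1 = 1 and tw(G) ≤ 1. Since G has at least one edge (e.g. 2–9), it is not an edgeless graph, so tw(G) ≥ 1. Hence tw(G) = 1 exactly.

1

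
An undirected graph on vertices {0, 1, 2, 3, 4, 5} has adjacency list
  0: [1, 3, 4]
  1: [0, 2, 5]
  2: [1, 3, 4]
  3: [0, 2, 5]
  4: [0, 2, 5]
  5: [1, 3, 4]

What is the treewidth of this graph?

A width-3 tree decomposition is:
Bags: B1 = {1, 3, 4, 5}  B2 = {0, 1, 3, 4}  B3 = {1, 2, 3, 4}
Tree: B1–B2, B2–B3
The largest bag has 4 vertices, giving width 3; this decomposition certifies tw(G) ≤ 3. For the lower bound: the 4 vertex sets {4,5}, {0,3}, {1}, {2} are disjoint, each induces a connected subgraph, and every pair is joined by at least one edge of G. Contracting each set to a single vertex therefore yields K_{4} as a minor, and since treewidth is minor-monotone, tw(G) ≥ tw(K_{4}) = 3. Therefore the treewidth is 3.

3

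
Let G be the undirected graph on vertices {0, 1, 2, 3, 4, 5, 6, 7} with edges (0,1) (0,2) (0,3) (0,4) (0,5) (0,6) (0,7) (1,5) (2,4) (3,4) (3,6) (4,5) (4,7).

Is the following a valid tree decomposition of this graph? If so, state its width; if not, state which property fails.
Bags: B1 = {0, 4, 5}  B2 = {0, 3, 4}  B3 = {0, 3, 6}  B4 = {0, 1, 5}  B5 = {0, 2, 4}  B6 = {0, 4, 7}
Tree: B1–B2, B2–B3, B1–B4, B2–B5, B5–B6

Yes; width 2.

Vertex coverage: the bags together contain {0, 1, 2, 3, 4, 5, 6, 7}, the full vertex set. Edge coverage: each edge of G has both endpoints in at least one bag. Running intersection: for every vertex, the bags containing it form a connected subtree. All three properties hold, so this is a valid tree decomposition of width max|bag| − 1 = 2, and hence tw(G) ≤ 2.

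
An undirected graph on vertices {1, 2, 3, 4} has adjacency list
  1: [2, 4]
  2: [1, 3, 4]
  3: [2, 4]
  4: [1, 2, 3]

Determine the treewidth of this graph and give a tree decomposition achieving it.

Every bag has size at most 3, so the width is 3 − 1 = 2 and tw(G) ≤ 2. Conversely, {1, 2, 4} is a clique of size 3, and the vertices of any clique must share a bag in every tree decomposition; so some bag has ≥ 3 vertices and tw(G) ≥ 2. Combining the bounds, tw(G) = 2.

Treewidth 2.
One optimal decomposition is:
Bags: B1 = {1, 2, 4}  B2 = {2, 3, 4}
Tree: B1–B2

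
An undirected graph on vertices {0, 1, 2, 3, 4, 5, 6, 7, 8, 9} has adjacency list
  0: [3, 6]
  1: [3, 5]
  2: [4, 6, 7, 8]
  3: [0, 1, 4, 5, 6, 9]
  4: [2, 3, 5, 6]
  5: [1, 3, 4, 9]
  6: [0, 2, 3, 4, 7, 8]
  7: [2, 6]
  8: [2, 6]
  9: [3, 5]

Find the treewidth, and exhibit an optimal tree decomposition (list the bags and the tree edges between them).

Treewidth 2.
One optimal decomposition is:
Bags: B1 = {3, 4, 6}  B2 = {2, 4, 6}  B3 = {3, 4, 5}  B4 = {0, 3, 6}  B5 = {2, 6, 8}  B6 = {2, 6, 7}  B7 = {1, 3, 5}  B8 = {3, 5, 9}
Tree: B1–B2, B1–B3, B1–B4, B2–B5, B5–B6, B3–B7, B3–B8

Each bag holds 3 vertices, so the decomposition has width 2, which upper-bounds the treewidth. Conversely, {2, 6, 8} is a clique of size 3, and the vertices of any clique must share a bag in every tree decomposition; so some bag has ≥ 3 vertices and tw(G) ≥ 2. Therefore the treewidth is 2.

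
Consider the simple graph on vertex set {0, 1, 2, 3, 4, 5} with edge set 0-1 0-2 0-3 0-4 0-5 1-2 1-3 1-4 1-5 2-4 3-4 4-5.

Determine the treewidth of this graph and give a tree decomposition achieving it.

Every bag has size at most 4, so the width is 4 − 1 = 3 and tw(G) ≤ 3. Conversely, {0, 1, 2, 4} is a clique of size 4, and the vertices of any clique must share a bag in every tree decomposition; so some bag has ≥ 4 vertices and tw(G) ≥ 3. Therefore the treewidth is 3.

Treewidth 3.
Bags: B1 = {0, 1, 4, 5}  B2 = {0, 1, 3, 4}  B3 = {0, 1, 2, 4}
Tree: B1–B2, B2–B3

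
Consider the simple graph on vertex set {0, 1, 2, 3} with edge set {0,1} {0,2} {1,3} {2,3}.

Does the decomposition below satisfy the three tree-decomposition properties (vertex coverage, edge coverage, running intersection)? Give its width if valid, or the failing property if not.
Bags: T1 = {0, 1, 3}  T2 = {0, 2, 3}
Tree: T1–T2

Yes; width 2.

Every vertex of G appears in some bag (union = {0, 1, 2, 3}); every edge is covered by a bag; and for each vertex v the set of bags containing v is connected in the bag tree. The decomposition is therefore valid. The largest bag has 3 vertices, so the width is 2.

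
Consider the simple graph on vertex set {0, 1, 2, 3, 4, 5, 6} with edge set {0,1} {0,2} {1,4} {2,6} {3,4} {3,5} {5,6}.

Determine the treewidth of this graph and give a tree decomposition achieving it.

Every bag has size at most 3, so the width is 3 − 1 = 2 and tw(G) ≤ 2. Since 5–3–4–1–0–2–6–5 is a cycle in G, G is not acyclic. Forests are exactly the graphs of treewidth ≤ 1, so tw(G) ≥ 2. Combining the bounds, tw(G) = 2.

Treewidth 2.
Bags: B1 = {3, 4, 5}  B2 = {1, 4, 5}  B3 = {0, 1, 5}  B4 = {0, 2, 5}  B5 = {2, 5, 6}
Tree: B1–B2, B2–B3, B3–B4, B4–B5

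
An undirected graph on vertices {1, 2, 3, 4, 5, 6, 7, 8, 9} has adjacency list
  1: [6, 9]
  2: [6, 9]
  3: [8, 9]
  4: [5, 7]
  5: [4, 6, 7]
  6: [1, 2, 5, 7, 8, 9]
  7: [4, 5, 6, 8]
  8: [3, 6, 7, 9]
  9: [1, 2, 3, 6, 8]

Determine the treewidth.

2

A width-2 tree decomposition is:
Bags: B1 = {5, 6, 7}  B2 = {6, 7, 8}  B3 = {6, 8, 9}  B4 = {1, 6, 9}  B5 = {2, 6, 9}  B6 = {3, 8, 9}  B7 = {4, 5, 7}
Tree: B1–B2, B2–B3, B3–B4, B4–B5, B3–B6, B1–B7
Each bag holds 3 vertices, so the decomposition has width 2, which upper-bounds the treewidth. For the lower bound, the 3 vertices {3, 8, 9} are pairwise adjacent, and any tree decomposition puts a clique entirely inside one bag — forcing width ≥ 2. Hence tw(G) = 2 exactly.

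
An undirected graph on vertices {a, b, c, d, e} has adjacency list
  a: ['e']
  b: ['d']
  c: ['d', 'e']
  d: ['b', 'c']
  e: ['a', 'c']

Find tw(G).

A width-1 tree decomposition is:
Bags: B1 = {a, e}  B2 = {c, e}  B3 = {c, d}  B4 = {b, d}
Tree: B1–B2, B2–B3, B3–B4
Every bag has size at most 2, so the width is 2 − 1 = 1 and tw(G) ≤ 1. Since G has at least one edge (e.g. a–e), it is not an edgeless graph, so tw(G) ≥ 1. Hence tw(G) = 1 exactly.

1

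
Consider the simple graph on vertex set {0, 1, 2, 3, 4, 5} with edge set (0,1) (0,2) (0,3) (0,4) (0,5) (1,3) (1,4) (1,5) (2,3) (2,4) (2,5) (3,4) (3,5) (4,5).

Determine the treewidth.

A width-4 tree decomposition is:
Bags: B1 = {0, 1, 3, 4, 5}  B2 = {0, 2, 3, 4, 5}
Tree: B1–B2
The largest bag has 5 vertices, giving width 4; this decomposition certifies tw(G) ≤ 4. On the other hand G contains the 5-clique {0, 1, 3, 4, 5}. A clique must lie in a single bag of any decomposition, so no decomposition can have width below 4. The upper and lower bounds meet at 4, so that is the treewidth.

4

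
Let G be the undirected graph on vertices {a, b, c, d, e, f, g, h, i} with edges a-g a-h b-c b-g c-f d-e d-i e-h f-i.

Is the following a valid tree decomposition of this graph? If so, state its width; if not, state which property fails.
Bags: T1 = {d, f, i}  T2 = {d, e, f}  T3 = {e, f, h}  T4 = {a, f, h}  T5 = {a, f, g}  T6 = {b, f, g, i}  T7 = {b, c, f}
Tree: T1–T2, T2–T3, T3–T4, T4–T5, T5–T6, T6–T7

No — bags containing vertex i are not connected in the tree.

A tree decomposition must satisfy three properties: every vertex lies in some bag; for every edge, both endpoints lie together in some bag; and for every vertex, the bags containing it form a connected subtree. Here bags containing vertex i are not connected in the tree, so the decomposition is invalid.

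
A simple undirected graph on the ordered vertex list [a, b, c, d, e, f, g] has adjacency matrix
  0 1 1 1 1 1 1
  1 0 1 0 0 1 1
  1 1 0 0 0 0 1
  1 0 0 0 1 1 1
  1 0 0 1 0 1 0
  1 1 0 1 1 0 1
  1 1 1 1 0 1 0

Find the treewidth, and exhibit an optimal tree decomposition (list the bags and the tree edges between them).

Treewidth 3.
Bags: B1 = {a, d, f, g}  B2 = {a, d, e, f}  B3 = {a, b, f, g}  B4 = {a, b, c, g}
Tree: B1–B2, B1–B3, B3–B4

The largest bag has 4 vertices, giving width 3; this decomposition certifies tw(G) ≤ 3. Conversely, {a, b, c, g} is a clique of size 4, and the vertices of any clique must share a bag in every tree decomposition; so some bag has ≥ 4 vertices and tw(G) ≥ 3. Combining the bounds, tw(G) = 3.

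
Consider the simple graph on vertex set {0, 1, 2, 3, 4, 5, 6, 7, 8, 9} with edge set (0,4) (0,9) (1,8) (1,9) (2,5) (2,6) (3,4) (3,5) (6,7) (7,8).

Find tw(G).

2

A width-2 tree decomposition is:
Bags: B1 = {2, 6, 7}  B2 = {2, 7, 8}  B3 = {1, 2, 8}  B4 = {1, 2, 9}  B5 = {0, 2, 9}  B6 = {0, 2, 4}  B7 = {2, 3, 4}  B8 = {2, 3, 5}
Tree: B1–B2, B2–B3, B3–B4, B4–B5, B5–B6, B6–B7, B7–B8
The largest bag has 3 vertices, giving width 2; this decomposition certifies tw(G) ≤ 2. For the lower bound, G contains the cycle 2–6–7–8–1–9–0–4–3–5–2, so G is not a forest; only forests have treewidth ≤ 1, hence tw(G) ≥ 2. Therefore the treewidth is 2.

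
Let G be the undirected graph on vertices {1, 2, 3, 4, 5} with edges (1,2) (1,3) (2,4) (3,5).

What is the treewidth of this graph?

1

A width-1 tree decomposition is:
Bags: B1 = {1, 3}  B2 = {1, 2}  B3 = {3, 5}  B4 = {2, 4}
Tree: B1–B2, B1–B3, B2–B4
Each bag holds 2 vertices, so the decomposition has width 1, which upper-bounds the treewidth. Since G has at least one edge (e.g. 1–3), it is not an edgeless graph, so tw(G) ≥ 1. Hence tw(G) = 1 exactly.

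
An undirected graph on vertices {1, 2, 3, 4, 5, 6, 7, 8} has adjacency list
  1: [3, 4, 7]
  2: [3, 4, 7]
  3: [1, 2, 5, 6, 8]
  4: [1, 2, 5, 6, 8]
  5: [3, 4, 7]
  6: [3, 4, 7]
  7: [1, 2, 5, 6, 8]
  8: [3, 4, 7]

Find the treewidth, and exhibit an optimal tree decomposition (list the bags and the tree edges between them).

Treewidth 3.
Bags: B1 = {3, 4, 5, 7}  B2 = {3, 4, 6, 7}  B3 = {1, 3, 4, 7}  B4 = {3, 4, 7, 8}  B5 = {2, 3, 4, 7}
Tree: B1–B2, B2–B3, B3–B4, B4–B5

Every bag has size at most 4, so the width is 4 − 1 = 3 and tw(G) ≤ 3. For the lower bound: the 4 vertex sets {3,5}, {6,7}, {4}, {1} are disjoint, each induces a connected subgraph, and every pair is joined by at least one edge of G. Contracting each set to a single vertex therefore yields K_{4} as a minor, and since treewidth is minor-monotone, tw(G) ≥ tw(K_{4}) = 3. Hence tw(G) = 3 exactly.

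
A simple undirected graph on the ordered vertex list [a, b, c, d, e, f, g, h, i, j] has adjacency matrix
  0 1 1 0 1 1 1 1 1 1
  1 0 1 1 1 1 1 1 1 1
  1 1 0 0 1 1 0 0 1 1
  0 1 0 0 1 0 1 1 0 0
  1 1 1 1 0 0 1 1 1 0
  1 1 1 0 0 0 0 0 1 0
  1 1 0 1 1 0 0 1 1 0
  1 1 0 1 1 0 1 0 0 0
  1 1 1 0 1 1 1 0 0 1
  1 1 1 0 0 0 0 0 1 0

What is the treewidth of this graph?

A width-4 tree decomposition is:
Bags: B1 = {a, b, c, e, i}  B2 = {a, b, e, g, i}  B3 = {a, b, c, f, i}  B4 = {a, b, e, g, h}  B5 = {a, b, c, i, j}  B6 = {b, d, e, g, h}
Tree: B1–B2, B1–B3, B2–B4, B3–B5, B4–B6
Every bag has size at most 5, so the width is 5 − 1 = 4 and tw(G) ≤ 4. For the lower bound, the 5 vertices {b, d, e, g, h} are pairwise adjacent, and any tree decomposition puts a clique entirely inside one bag — forcing width ≥ 4. Combining the bounds, tw(G) = 4.

4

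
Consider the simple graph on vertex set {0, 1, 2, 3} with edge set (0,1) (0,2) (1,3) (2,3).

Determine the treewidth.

A width-2 tree decomposition is:
Bags: B1 = {0, 2, 3}  B2 = {0, 1, 3}
Tree: B1–B2
Every bag has size at most 3, so the width is 3 − 1 = 2 and tw(G) ≤ 2. The edges 3–2–0–1–3 form a cycle, so G is not a tree and its treewidth is at least 2. Hence tw(G) = 2 exactly.

2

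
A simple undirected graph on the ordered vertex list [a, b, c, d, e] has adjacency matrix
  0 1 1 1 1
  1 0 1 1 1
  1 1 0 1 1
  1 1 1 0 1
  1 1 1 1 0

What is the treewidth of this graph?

4

A width-4 tree decomposition is:
Bags: B1 = {a, b, c, d, e}
Tree: (single bag)
A single bag containing all 5 vertices is trivially a valid decomposition of width 4. For the lower bound, the 5 vertices {a, b, c, d, e} are pairwise adjacent, and any tree decomposition puts a clique entirely inside one bag — forcing width ≥ 4. Therefore the treewidth is 4.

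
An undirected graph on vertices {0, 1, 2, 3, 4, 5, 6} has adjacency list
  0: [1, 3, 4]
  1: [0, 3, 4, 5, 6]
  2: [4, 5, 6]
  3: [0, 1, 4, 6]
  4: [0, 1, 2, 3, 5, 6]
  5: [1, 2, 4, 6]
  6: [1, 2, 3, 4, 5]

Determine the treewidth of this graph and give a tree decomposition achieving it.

Every bag has size at most 4, so the width is 4 − 1 = 3 and tw(G) ≤ 3. On the other hand G contains the 4-clique {0, 1, 3, 4}. A clique must lie in a single bag of any decomposition, so no decomposition can have width below 3. Combining the bounds, tw(G) = 3.

Treewidth 3.
Bags: B1 = {1, 3, 4, 6}  B2 = {0, 1, 3, 4}  B3 = {1, 4, 5, 6}  B4 = {2, 4, 5, 6}
Tree: B1–B2, B1–B3, B3–B4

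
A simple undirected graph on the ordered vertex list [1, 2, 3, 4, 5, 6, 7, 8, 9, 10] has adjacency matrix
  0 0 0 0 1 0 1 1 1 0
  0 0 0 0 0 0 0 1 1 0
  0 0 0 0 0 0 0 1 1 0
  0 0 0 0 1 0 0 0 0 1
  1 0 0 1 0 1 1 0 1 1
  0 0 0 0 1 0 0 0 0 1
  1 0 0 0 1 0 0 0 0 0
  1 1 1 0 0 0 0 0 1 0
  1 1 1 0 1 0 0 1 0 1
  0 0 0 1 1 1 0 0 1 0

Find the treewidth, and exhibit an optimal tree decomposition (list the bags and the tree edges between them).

Each bag holds 3 vertices, so the decomposition has width 2, which upper-bounds the treewidth. Conversely, {1, 8, 9} is a clique of size 3, and the vertices of any clique must share a bag in every tree decomposition; so some bag has ≥ 3 vertices and tw(G) ≥ 2. The upper and lower bounds meet at 2, so that is the treewidth.

Treewidth 2.
Bags: B1 = {5, 9, 10}  B2 = {5, 6, 10}  B3 = {4, 5, 10}  B4 = {1, 5, 9}  B5 = {1, 5, 7}  B6 = {1, 8, 9}  B7 = {3, 8, 9}  B8 = {2, 8, 9}
Tree: B1–B2, B2–B3, B1–B4, B4–B5, B4–B6, B6–B7, B7–B8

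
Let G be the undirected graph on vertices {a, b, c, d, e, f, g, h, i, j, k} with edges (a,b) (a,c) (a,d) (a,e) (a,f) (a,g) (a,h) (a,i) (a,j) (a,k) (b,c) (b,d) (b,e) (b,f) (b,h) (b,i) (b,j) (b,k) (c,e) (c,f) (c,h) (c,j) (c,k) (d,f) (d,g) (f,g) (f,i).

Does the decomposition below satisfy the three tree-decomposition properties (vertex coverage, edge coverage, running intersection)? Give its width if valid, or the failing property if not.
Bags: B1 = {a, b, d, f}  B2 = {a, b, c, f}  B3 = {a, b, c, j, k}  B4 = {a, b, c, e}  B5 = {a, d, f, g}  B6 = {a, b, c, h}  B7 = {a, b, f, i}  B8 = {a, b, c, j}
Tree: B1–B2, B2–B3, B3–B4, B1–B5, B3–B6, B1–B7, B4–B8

A tree decomposition must satisfy three properties: every vertex lies in some bag; for every edge, both endpoints lie together in some bag; and for every vertex, the bags containing it form a connected subtree. Here bags containing vertex j are not connected in the tree, so the decomposition is invalid.

No — bags containing vertex j are not connected in the tree.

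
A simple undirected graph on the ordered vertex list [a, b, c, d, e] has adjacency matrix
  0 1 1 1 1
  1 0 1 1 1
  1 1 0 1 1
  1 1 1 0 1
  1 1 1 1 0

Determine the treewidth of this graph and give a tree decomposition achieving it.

Treewidth 4.
Bags: B1 = {a, b, c, d, e}
Tree: (single bag)

With just one bag of size 5, the width is 5 − 1 = 4, so tw(G) ≤ 4. On the other hand G contains the 5-clique {a, b, c, d, e}. A clique must lie in a single bag of any decomposition, so no decomposition can have width below 4. Hence tw(G) = 4 exactly.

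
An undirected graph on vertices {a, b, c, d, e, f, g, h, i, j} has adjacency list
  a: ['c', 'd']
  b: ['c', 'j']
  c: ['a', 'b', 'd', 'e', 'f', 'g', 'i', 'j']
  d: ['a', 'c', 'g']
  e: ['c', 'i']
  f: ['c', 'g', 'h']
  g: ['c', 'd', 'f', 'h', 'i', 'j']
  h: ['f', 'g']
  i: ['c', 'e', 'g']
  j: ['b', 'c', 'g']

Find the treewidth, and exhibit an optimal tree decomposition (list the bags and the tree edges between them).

Every bag has size at most 3, so the width is 3 − 1 = 2 and tw(G) ≤ 2. Conversely, {f, g, h} is a clique of size 3, and the vertices of any clique must share a bag in every tree decomposition; so some bag has ≥ 3 vertices and tw(G) ≥ 2. Therefore the treewidth is 2.

Treewidth 2.
One optimal decomposition is:
Bags: B1 = {c, f, g}  B2 = {c, g, i}  B3 = {c, d, g}  B4 = {c, g, j}  B5 = {c, e, i}  B6 = {b, c, j}  B7 = {f, g, h}  B8 = {a, c, d}
Tree: B1–B2, B2–B3, B1–B4, B2–B5, B4–B6, B1–B7, B3–B8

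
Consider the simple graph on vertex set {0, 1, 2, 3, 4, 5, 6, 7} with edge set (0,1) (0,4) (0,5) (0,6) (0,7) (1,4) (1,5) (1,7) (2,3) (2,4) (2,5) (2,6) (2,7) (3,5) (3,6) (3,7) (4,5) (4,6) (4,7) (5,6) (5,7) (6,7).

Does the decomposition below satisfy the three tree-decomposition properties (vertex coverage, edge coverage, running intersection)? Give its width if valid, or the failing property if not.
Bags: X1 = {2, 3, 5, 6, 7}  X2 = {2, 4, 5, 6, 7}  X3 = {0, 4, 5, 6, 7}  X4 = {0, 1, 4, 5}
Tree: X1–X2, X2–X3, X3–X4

No — edge (7,1) lies in no bag.

A tree decomposition must satisfy three properties: every vertex lies in some bag; for every edge, both endpoints lie together in some bag; and for every vertex, the bags containing it form a connected subtree. Here edge (7,1) lies in no bag, so the decomposition is invalid.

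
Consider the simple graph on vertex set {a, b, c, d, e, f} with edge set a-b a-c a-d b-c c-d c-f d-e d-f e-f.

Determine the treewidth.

A width-2 tree decomposition is:
Bags: B1 = {c, d, f}  B2 = {a, c, d}  B3 = {a, b, c}  B4 = {d, e, f}
Tree: B1–B2, B2–B3, B1–B4
Each bag holds 3 vertices, so the decomposition has width 2, which upper-bounds the treewidth. Conversely, {d, e, f} is a clique of size 3, and the vertices of any clique must share a bag in every tree decomposition; so some bag has ≥ 3 vertices and tw(G) ≥ 2. The upper and lower bounds meet at 2, so that is the treewidth.

2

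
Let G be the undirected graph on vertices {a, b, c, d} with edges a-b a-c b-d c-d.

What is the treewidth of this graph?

A width-2 tree decomposition is:
Bags: B1 = {a, b, c}  B2 = {b, c, d}
Tree: B1–B2
The largest bag has 3 vertices, giving width 2; this decomposition certifies tw(G) ≤ 2. For the lower bound, G contains the cycle c–a–b–d–c, so G is not a forest; only forests have treewidth ≤ 1, hence tw(G) ≥ 2. Hence tw(G) = 2 exactly.

2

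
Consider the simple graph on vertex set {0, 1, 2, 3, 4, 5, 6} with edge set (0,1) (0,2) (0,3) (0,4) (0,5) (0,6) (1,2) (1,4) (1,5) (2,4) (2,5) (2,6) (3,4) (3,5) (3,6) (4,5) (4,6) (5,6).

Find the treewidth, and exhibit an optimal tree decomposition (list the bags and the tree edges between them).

Treewidth 4.
Bags: B1 = {0, 1, 2, 4, 5}  B2 = {0, 2, 4, 5, 6}  B3 = {0, 3, 4, 5, 6}
Tree: B1–B2, B2–B3

Each bag holds 5 vertices, so the decomposition has width 4, which upper-bounds the treewidth. For the lower bound, the 5 vertices {0, 1, 2, 4, 5} are pairwise adjacent, and any tree decomposition puts a clique entirely inside one bag — forcing width ≥ 4. The upper and lower bounds meet at 4, so that is the treewidth.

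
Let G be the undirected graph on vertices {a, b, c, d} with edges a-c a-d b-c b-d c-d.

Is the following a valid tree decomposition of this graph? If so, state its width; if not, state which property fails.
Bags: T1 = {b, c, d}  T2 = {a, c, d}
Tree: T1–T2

Vertex coverage: the bags together contain {a, b, c, d}, the full vertex set. Edge coverage: each edge of G has both endpoints in at least one bag. Running intersection: for every vertex, the bags containing it form a connected subtree. All three properties hold, so this is a valid tree decomposition of width max|bag| − 1 = 2, and hence tw(G) ≤ 2.

Yes; width 2.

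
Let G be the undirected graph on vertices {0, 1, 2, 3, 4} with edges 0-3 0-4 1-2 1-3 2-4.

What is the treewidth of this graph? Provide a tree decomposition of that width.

Treewidth 2.
One such decomposition:
Bags: B1 = {1, 2, 3}  B2 = {0, 2, 3}  B3 = {0, 2, 4}
Tree: B1–B2, B2–B3

Every bag has size at most 3, so the width is 3 − 1 = 2 and tw(G) ≤ 2. For the lower bound, G contains the cycle 2–1–3–0–4–2, so G is not a forest; only forests have treewidth ≤ 1, hence tw(G) ≥ 2. The upper and lower bounds meet at 2, so that is the treewidth.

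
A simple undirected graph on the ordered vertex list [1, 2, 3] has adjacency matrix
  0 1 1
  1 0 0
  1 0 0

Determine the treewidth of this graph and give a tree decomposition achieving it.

Treewidth 1.
Bags: B1 = {1, 3}  B2 = {1, 2}
Tree: B1–B2

Each bag holds 2 vertices, so the decomposition has width 1, which upper-bounds the treewidth. Since G has at least one edge (e.g. 1–3), it is not an edgeless graph, so tw(G) ≥ 1. Combining the bounds, tw(G) = 1.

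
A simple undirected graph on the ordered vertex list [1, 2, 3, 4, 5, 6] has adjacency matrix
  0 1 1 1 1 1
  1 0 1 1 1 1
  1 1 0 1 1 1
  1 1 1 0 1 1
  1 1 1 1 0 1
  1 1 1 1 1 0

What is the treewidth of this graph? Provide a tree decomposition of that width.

A single bag containing all 6 vertices is trivially a valid decomposition of width 5. For the lower bound, the 6 vertices {1, 2, 3, 4, 5, 6} are pairwise adjacent, and any tree decomposition puts a clique entirely inside one bag — forcing width ≥ 5. Therefore the treewidth is 5.

Treewidth 5.
One optimal decomposition is:
Bags: B1 = {1, 2, 3, 4, 5, 6}
Tree: (single bag)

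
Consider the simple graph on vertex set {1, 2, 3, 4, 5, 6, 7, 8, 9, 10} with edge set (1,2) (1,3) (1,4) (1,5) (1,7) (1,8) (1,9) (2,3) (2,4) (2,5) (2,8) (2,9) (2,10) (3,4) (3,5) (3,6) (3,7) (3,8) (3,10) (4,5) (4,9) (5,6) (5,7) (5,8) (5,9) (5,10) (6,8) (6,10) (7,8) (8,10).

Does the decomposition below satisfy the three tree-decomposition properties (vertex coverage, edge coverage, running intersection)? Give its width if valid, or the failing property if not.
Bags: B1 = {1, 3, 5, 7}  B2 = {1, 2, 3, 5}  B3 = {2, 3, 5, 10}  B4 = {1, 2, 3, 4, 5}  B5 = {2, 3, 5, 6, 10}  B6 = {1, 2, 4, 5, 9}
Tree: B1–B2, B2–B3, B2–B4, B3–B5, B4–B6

No — vertex 8 appears in no bag.

A tree decomposition must satisfy three properties: every vertex lies in some bag; for every edge, both endpoints lie together in some bag; and for every vertex, the bags containing it form a connected subtree. Here vertex 8 appears in no bag, so the decomposition is invalid.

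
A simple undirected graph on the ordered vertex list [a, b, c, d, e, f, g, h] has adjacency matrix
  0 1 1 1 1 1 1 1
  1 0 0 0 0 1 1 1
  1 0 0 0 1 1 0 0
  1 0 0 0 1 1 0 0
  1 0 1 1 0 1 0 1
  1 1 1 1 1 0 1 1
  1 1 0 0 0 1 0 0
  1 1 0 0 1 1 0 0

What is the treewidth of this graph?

3

A width-3 tree decomposition is:
Bags: B1 = {a, e, f, h}  B2 = {a, b, f, h}  B3 = {a, d, e, f}  B4 = {a, c, e, f}  B5 = {a, b, f, g}
Tree: B1–B2, B1–B3, B1–B4, B2–B5
Each bag holds 4 vertices, so the decomposition has width 3, which upper-bounds the treewidth. Conversely, {a, b, f, g} is a clique of size 4, and the vertices of any clique must share a bag in every tree decomposition; so some bag has ≥ 4 vertices and tw(G) ≥ 3. Therefore the treewidth is 3.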